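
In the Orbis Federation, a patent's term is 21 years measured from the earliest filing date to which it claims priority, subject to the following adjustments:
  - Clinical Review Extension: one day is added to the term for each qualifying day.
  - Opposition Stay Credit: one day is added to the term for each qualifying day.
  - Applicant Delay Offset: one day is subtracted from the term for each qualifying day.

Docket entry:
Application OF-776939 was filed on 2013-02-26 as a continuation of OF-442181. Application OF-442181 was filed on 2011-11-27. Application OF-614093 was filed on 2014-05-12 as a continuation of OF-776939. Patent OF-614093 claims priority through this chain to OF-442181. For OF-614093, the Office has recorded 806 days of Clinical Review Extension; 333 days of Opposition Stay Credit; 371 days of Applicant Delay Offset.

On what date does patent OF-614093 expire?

2035-01-04

Earliest priority filing: 27 November 2011.
Base term: 27 November 2011 + 21 years → 27 November 2032.
Clinical Review Extension: +806 days → 11 February 2035.
Opposition Stay Credit: +333 days → 10 January 2036.
Applicant Delay Offset: −371 days → 4 January 2035.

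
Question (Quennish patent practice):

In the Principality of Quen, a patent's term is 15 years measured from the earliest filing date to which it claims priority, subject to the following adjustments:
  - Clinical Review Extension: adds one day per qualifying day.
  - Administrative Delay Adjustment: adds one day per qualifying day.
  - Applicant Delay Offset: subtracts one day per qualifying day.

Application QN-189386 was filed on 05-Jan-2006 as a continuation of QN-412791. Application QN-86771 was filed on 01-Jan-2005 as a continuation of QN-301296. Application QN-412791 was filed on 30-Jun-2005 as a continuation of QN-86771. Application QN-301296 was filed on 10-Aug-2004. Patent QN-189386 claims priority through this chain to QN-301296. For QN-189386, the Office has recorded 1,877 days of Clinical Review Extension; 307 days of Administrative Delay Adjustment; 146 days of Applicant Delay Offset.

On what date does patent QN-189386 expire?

Earliest priority filing: 10 August 2004.
Base term: 10 August 2004 + 15 years → 10 August 2019.
Clinical Review Extension: +1877 days → 29 September 2024.
Administrative Delay Adjustment: +307 days → 2 August 2025.
Applicant Delay Offset: −146 days → 9 March 2025.

March 9, 2025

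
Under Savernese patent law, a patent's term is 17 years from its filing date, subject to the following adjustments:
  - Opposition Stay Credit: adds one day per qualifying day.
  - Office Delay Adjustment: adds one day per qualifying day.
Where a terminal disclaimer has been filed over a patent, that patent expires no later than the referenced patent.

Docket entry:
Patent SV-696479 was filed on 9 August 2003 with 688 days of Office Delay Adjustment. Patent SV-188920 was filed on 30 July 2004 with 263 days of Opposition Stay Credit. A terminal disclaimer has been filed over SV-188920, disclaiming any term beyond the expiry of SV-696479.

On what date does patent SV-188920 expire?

April 19, 2022

Natural term of SV-188920:
  Base: filing + 17 years → 30 July 2021.
  Opposition Stay Credit: +263 days → 19 April 2022.
Expiry of referenced patent SV-696479:
  Base: filing + 17 years → 9 August 2020.
  Office Delay Adjustment: +688 days → 28 June 2022.
Terminal disclaimer: SV-188920 expires on the earlier of 19 April 2022 and 28 June 2022.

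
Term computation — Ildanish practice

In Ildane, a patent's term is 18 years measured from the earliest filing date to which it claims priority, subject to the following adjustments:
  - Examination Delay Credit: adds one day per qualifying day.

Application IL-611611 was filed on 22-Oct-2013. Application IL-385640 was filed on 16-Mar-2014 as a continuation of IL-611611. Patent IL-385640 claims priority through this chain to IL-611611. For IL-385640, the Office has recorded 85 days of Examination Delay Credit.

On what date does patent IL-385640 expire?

January 15, 2032

Earliest priority filing: 22 October 2013.
Base term: 22 October 2013 + 18 years → 22 October 2031.
Examination Delay Credit: +85 days → 15 January 2032.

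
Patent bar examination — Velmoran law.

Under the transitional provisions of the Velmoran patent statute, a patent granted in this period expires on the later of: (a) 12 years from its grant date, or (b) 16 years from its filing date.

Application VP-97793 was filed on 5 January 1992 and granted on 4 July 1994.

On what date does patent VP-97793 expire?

(a) grant + 12 years → 4 July 2006.
(b) filing + 16 years → 5 January 2008.
Later of the two: 5 January 2008.

January 5, 2008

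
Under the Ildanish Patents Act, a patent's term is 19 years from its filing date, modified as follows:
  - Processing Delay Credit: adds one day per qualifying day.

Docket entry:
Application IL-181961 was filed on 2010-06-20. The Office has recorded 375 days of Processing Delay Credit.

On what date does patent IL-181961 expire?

Base term: filing date + 19 years → 20 June 2029.
Processing Delay Credit: +375 days → 30 June 2030.

2030-06-30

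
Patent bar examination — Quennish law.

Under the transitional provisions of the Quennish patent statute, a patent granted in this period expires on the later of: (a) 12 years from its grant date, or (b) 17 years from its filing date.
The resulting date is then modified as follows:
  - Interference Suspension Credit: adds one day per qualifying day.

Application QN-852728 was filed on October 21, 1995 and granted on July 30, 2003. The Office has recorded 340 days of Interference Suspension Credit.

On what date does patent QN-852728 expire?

2016-07-04

(a) grant + 12 years → 30 July 2015.
(b) filing + 17 years → 21 October 2012.
Later of the two: 30 July 2015.
Interference Suspension Credit: +340 days → 4 July 2016.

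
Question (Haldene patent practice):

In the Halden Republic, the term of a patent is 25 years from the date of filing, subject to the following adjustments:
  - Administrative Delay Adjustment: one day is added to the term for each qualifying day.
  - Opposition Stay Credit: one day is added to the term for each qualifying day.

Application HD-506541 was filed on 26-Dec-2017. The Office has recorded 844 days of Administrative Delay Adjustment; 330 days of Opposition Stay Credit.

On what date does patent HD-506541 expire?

2046-03-14

Base term: filing date + 25 years → 26 December 2042.
Administrative Delay Adjustment: +844 days → 18 April 2045.
Opposition Stay Credit: +330 days → 14 March 2046.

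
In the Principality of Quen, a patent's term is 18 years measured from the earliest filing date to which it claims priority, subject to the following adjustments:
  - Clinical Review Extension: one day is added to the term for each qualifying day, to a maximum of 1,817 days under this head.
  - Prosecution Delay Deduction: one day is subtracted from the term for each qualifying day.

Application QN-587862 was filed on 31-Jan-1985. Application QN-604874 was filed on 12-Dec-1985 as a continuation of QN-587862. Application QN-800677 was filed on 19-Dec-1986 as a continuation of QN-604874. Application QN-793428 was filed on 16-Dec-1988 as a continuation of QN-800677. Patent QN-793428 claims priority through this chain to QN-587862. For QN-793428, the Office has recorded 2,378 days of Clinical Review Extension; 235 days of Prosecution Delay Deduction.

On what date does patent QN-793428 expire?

June 1, 2007

Earliest priority filing: 31 January 1985.
Base term: 31 January 1985 + 18 years → 31 January 2003.
Clinical Review Extension: 2378 days claimed exceeds the 1817-day cap, so +1817 days → 22 January 2008.
Prosecution Delay Deduction: −235 days → 1 June 2007.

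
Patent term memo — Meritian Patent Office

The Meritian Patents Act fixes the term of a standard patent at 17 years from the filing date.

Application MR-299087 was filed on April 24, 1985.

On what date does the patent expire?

Filing date + 17 years → 24 April 2002.

April 24, 2002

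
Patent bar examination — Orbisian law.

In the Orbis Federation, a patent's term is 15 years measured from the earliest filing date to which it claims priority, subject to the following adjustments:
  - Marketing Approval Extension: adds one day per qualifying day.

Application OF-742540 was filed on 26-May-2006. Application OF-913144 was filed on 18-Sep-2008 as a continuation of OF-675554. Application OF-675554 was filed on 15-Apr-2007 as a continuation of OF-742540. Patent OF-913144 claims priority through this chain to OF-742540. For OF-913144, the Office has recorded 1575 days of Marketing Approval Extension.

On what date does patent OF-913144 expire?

Earliest priority filing: 26 May 2006.
Base term: 26 May 2006 + 15 years → 26 May 2021.
Marketing Approval Extension: +1575 days → 17 September 2025.

September 17, 2025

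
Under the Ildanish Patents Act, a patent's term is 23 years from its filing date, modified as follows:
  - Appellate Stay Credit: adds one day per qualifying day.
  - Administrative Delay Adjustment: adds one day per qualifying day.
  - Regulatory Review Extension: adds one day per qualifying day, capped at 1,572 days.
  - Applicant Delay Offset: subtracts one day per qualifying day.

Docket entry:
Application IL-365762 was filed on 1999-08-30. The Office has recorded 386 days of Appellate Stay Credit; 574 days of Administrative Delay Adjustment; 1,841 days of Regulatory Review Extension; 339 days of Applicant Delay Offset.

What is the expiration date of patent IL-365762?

Base term: filing date + 23 years → 30 August 2022.
Appellate Stay Credit: +386 days → 20 September 2023.
Administrative Delay Adjustment: +574 days → 16 April 2025.
Regulatory Review Extension: 1841 days claimed exceeds the 1572-day cap, so +1572 days → 5 August 2029.
Applicant Delay Offset: −339 days → 31 August 2028.

2028-08-31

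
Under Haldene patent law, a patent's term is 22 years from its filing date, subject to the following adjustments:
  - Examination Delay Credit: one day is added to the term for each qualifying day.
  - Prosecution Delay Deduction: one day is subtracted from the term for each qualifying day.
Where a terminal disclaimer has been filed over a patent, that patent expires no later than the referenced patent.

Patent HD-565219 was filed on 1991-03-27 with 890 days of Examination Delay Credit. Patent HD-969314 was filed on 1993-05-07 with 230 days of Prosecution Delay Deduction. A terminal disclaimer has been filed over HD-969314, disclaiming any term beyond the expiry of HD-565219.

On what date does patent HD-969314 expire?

2014-09-19

Natural term of HD-969314:
  Base: filing + 22 years → 7 May 2015.
  Prosecution Delay Deduction: −230 days → 19 September 2014.
Expiry of referenced patent HD-565219:
  Base: filing + 22 years → 27 March 2013.
  Examination Delay Credit: +890 days → 3 September 2015.
Terminal disclaimer: HD-969314 expires on the earlier of 19 September 2014 and 3 September 2015.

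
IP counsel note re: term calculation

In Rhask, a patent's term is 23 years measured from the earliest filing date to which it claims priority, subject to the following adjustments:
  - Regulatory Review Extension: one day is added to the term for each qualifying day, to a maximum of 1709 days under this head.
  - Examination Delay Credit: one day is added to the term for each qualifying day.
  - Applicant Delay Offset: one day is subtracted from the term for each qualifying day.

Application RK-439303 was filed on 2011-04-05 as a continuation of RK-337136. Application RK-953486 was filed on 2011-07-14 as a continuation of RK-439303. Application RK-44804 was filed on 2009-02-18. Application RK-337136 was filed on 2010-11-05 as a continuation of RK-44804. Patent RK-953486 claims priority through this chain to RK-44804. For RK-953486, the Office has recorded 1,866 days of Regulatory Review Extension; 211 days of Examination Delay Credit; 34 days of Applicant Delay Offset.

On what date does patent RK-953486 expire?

Earliest priority filing: 18 February 2009.
Base term: 18 February 2009 + 23 years → 18 February 2032.
Regulatory Review Extension: 1866 days claimed exceeds the 1709-day cap, so +1709 days → 23 October 2036.
Examination Delay Credit: +211 days → 22 May 2037.
Applicant Delay Offset: −34 days → 18 April 2037.

2037-04-18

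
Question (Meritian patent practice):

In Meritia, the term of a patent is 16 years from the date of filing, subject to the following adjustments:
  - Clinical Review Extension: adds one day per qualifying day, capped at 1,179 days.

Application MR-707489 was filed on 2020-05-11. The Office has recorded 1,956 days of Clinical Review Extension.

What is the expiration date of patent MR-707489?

Base term: filing date + 16 years → 11 May 2036.
Clinical Review Extension: 1956 days claimed exceeds the 1179-day cap, so +1179 days → 3 August 2039.

August 3, 2039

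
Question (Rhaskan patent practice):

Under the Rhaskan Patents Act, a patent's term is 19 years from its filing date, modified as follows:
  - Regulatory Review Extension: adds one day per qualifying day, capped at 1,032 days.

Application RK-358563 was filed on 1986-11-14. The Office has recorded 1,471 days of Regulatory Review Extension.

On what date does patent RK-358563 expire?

2008-09-11

Base term: filing date + 19 years → 14 November 2005.
Regulatory Review Extension: 1471 days claimed exceeds the 1032-day cap, so +1032 days → 11 September 2008.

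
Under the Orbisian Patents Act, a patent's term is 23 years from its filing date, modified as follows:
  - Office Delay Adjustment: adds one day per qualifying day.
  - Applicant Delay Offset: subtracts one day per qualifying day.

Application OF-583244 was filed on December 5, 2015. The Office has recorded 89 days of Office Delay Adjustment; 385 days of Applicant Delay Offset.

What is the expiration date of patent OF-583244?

February 12, 2038

Base term: filing date + 23 years → 5 December 2038.
Office Delay Adjustment: +89 days → 4 March 2039.
Applicant Delay Offset: −385 days → 12 February 2038.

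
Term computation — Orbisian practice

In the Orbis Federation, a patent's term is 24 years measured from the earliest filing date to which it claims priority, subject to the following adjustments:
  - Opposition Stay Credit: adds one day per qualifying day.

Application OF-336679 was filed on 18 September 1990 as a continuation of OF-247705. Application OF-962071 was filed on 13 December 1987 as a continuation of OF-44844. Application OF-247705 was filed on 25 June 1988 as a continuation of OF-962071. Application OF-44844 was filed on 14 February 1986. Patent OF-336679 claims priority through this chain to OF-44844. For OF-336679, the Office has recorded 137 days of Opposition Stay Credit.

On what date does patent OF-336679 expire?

July 1, 2010

Earliest priority filing: 14 February 1986.
Base term: 14 February 1986 + 24 years → 14 February 2010.
Opposition Stay Credit: +137 days → 1 July 2010.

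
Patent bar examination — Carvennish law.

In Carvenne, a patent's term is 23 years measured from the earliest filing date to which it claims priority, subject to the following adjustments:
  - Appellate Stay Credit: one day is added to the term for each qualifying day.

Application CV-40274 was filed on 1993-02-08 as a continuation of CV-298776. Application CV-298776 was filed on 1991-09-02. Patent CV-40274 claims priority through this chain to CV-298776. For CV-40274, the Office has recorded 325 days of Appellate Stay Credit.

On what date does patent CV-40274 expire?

2015-07-24

Earliest priority filing: 2 September 1991.
Base term: 2 September 1991 + 23 years → 2 September 2014.
Appellate Stay Credit: +325 days → 24 July 2015.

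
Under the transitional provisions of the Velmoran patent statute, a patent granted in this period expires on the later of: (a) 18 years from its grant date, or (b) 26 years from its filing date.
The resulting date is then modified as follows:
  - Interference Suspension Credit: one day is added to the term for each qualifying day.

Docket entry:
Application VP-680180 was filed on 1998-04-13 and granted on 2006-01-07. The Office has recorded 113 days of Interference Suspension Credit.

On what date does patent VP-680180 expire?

August 4, 2024

(a) grant + 18 years → 7 January 2024.
(b) filing + 26 years → 13 April 2024.
Later of the two: 13 April 2024.
Interference Suspension Credit: +113 days → 4 August 2024.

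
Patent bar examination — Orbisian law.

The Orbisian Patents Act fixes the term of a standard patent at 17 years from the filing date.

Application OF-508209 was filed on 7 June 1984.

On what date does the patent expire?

2001-06-07

Filing date + 17 years → 7 June 2001.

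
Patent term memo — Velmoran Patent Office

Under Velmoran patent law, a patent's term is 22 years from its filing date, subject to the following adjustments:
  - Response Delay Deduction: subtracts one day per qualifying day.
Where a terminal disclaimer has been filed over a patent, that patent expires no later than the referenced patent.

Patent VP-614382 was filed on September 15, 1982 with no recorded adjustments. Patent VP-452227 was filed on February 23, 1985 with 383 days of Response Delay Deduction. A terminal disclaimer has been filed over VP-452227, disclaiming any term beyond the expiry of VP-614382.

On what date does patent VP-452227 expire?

Natural term of VP-452227:
  Base: filing + 22 years → 23 February 2007.
  Response Delay Deduction: −383 days → 5 February 2006.
Expiry of referenced patent VP-614382:
  Base: filing + 22 years → 15 September 2004.
Terminal disclaimer: VP-452227 expires on the earlier of 5 February 2006 and 15 September 2004.

2004-09-15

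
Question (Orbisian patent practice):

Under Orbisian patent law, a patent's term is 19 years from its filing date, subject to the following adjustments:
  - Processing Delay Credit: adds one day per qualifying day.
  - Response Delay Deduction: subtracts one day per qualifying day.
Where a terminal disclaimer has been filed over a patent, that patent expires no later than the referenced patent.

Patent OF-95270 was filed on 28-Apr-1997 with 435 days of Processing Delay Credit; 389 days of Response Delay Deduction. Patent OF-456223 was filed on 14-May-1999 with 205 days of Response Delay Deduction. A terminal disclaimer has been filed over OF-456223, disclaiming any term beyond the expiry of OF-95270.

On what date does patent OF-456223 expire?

Natural term of OF-456223:
  Base: filing + 19 years → 14 May 2018.
  Response Delay Deduction: −205 days → 21 October 2017.
Expiry of referenced patent OF-95270:
  Base: filing + 19 years → 28 April 2016.
  Processing Delay Credit: +435 days → 7 July 2017.
  Response Delay Deduction: −389 days → 13 June 2016.
Terminal disclaimer: OF-456223 expires on the earlier of 21 October 2017 and 13 June 2016.

June 13, 2016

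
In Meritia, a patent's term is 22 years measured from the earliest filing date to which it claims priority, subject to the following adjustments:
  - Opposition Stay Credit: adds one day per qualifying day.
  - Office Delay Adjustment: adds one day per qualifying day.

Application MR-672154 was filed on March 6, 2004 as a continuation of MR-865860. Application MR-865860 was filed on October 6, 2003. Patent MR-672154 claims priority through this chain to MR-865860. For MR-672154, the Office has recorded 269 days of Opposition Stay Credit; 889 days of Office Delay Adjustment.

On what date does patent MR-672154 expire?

Earliest priority filing: 6 October 2003.
Base term: 6 October 2003 + 22 years → 6 October 2025.
Opposition Stay Credit: +269 days → 2 July 2026.
Office Delay Adjustment: +889 days → 7 December 2028.

2028-12-07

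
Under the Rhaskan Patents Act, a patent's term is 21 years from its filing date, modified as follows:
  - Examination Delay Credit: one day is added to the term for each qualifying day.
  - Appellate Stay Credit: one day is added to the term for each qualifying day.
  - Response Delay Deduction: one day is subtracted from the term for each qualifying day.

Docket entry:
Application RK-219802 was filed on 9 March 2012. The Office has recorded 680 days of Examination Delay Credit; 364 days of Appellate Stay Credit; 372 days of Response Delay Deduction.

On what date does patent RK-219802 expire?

January 10, 2035

Base term: filing date + 21 years → 9 March 2033.
Examination Delay Credit: +680 days → 18 January 2035.
Appellate Stay Credit: +364 days → 17 January 2036.
Response Delay Deduction: −372 days → 10 January 2035.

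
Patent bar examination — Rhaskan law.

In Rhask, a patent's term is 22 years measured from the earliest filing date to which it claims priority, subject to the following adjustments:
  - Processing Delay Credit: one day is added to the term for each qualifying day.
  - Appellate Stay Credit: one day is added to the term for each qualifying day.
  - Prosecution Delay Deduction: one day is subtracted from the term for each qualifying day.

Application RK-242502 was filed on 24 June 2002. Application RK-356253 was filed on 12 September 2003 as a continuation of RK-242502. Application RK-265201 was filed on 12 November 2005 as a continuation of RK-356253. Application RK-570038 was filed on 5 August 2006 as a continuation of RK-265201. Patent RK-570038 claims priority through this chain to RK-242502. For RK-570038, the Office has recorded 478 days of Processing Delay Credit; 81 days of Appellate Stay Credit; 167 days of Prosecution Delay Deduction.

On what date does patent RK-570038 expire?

Earliest priority filing: 24 June 2002.
Base term: 24 June 2002 + 22 years → 24 June 2024.
Processing Delay Credit: +478 days → 15 October 2025.
Appellate Stay Credit: +81 days → 4 January 2026.
Prosecution Delay Deduction: −167 days → 21 July 2025.

July 21, 2025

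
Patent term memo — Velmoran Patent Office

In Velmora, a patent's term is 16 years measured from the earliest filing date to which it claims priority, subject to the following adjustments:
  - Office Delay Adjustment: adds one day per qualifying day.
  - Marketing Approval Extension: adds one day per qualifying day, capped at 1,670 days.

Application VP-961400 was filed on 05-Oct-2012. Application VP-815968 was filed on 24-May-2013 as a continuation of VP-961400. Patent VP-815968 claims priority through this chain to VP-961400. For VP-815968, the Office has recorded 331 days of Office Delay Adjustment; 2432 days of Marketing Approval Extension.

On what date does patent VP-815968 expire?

2034-03-29

Earliest priority filing: 5 October 2012.
Base term: 5 October 2012 + 16 years → 5 October 2028.
Office Delay Adjustment: +331 days → 1 September 2029.
Marketing Approval Extension: 2432 days claimed exceeds the 1670-day cap, so +1670 days → 29 March 2034.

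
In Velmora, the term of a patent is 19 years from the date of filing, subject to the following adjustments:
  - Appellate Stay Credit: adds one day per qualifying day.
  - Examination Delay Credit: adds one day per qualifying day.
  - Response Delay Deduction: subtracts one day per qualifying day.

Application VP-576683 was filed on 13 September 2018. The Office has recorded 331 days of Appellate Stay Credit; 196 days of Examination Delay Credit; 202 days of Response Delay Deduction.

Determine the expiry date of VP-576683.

August 4, 2038

Base term: filing date + 19 years → 13 September 2037.
Appellate Stay Credit: +331 days → 10 August 2038.
Examination Delay Credit: +196 days → 22 February 2039.
Response Delay Deduction: −202 days → 4 August 2038.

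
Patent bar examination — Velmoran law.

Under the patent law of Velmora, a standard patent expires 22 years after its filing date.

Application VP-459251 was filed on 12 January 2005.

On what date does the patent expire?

January 12, 2027

Filing date + 22 years → 12 January 2027.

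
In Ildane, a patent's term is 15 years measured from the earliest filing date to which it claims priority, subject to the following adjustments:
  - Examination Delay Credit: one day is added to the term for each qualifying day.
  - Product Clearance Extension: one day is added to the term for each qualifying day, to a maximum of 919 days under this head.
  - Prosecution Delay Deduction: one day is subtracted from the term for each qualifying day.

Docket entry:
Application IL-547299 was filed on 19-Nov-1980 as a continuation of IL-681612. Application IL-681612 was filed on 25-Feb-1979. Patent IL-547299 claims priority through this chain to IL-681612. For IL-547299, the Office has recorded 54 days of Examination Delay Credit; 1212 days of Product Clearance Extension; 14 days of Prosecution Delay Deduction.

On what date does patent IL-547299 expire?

October 11, 1996

Earliest priority filing: 25 February 1979.
Base term: 25 February 1979 + 15 years → 25 February 1994.
Examination Delay Credit: +54 days → 20 April 1994.
Product Clearance Extension: 1212 days claimed exceeds the 919-day cap, so +919 days → 25 October 1996.
Prosecution Delay Deduction: −14 days → 11 October 1996.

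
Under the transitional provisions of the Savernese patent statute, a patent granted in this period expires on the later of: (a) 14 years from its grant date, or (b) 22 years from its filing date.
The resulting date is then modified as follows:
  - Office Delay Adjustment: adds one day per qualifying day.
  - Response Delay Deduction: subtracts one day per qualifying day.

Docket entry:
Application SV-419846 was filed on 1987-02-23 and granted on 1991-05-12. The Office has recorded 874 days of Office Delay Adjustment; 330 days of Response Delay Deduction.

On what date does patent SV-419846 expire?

(a) grant + 14 years → 12 May 2005.
(b) filing + 22 years → 23 February 2009.
Later of the two: 23 February 2009.
Office Delay Adjustment: +874 days → 17 July 2011.
Response Delay Deduction: −330 days → 21 August 2010.

August 21, 2010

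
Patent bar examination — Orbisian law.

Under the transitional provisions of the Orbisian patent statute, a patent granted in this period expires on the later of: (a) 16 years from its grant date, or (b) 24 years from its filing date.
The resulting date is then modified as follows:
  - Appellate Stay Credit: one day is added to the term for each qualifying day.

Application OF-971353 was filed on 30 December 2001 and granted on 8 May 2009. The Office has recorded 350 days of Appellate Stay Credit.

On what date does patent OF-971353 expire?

2026-12-15

(a) grant + 16 years → 8 May 2025.
(b) filing + 24 years → 30 December 2025.
Later of the two: 30 December 2025.
Appellate Stay Credit: +350 days → 15 December 2026.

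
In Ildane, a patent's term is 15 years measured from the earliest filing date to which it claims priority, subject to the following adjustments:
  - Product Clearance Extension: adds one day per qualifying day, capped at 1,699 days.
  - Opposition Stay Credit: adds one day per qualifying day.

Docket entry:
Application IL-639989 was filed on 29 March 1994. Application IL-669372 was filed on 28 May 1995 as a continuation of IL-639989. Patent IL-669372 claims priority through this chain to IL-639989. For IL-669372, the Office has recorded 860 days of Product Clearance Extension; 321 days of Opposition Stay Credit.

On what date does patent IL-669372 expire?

Earliest priority filing: 29 March 1994.
Base term: 29 March 1994 + 15 years → 29 March 2009.
Product Clearance Extension: 860 days (within the 1699-day cap) → +860 days → 6 August 2011.
Opposition Stay Credit: +321 days → 22 June 2012.

June 22, 2012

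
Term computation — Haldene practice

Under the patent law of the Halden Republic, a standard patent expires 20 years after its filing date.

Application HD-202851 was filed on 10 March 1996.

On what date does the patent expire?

2016-03-10

Filing date + 20 years → 10 March 2016.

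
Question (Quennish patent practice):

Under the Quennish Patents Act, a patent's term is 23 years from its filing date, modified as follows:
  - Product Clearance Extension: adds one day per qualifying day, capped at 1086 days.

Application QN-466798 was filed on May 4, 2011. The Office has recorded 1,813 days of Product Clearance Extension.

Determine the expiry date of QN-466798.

April 24, 2037

Base term: filing date + 23 years → 4 May 2034.
Product Clearance Extension: 1813 days claimed exceeds the 1086-day cap, so +1086 days → 24 April 2037.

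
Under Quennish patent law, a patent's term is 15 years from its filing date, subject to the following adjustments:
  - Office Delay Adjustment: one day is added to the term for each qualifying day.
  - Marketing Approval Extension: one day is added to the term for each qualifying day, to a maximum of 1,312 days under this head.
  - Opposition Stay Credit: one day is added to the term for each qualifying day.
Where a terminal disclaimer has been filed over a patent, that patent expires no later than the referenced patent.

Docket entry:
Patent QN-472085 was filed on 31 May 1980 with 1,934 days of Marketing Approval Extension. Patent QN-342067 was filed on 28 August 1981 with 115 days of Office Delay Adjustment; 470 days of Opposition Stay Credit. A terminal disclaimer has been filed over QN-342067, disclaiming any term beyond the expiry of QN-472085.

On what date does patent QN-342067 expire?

Natural term of QN-342067:
  Base: filing + 15 years → 28 August 1996.
  Office Delay Adjustment: +115 days → 21 December 1996.
  Opposition Stay Credit: +470 days → 5 April 1998.
Expiry of referenced patent QN-472085:
  Base: filing + 15 years → 31 May 1995.
  Marketing Approval Extension: 1934 days claimed exceeds the 1312-day cap, so +1312 days → 2 January 1999.
Terminal disclaimer: QN-342067 expires on the earlier of 5 April 1998 and 2 January 1999.

April 5, 1998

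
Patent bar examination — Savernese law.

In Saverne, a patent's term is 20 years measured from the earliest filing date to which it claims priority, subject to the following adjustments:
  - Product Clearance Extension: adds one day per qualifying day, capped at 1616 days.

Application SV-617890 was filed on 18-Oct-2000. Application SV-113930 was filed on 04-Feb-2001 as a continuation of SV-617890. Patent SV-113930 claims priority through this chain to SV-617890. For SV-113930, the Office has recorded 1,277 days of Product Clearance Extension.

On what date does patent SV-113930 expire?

Earliest priority filing: 18 October 2000.
Base term: 18 October 2000 + 20 years → 18 October 2020.
Product Clearance Extension: 1277 days (within the 1616-day cap) → +1277 days → 17 April 2024.

April 17, 2024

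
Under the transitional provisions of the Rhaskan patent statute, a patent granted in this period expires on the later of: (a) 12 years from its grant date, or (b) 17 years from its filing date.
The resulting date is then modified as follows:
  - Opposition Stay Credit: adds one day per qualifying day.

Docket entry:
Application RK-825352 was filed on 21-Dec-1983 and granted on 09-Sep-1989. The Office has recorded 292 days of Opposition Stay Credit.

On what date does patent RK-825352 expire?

June 28, 2002

(a) grant + 12 years → 9 September 2001.
(b) filing + 17 years → 21 December 2000.
Later of the two: 9 September 2001.
Opposition Stay Credit: +292 days → 28 June 2002.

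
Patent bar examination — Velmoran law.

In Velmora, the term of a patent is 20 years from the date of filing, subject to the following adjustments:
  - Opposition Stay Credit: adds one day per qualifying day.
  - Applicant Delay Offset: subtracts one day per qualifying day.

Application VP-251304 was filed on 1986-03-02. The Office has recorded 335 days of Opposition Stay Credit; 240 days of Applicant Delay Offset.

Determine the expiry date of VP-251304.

2006-06-05

Base term: filing date + 20 years → 2 March 2006.
Opposition Stay Credit: +335 days → 31 January 2007.
Applicant Delay Offset: −240 days → 5 June 2006.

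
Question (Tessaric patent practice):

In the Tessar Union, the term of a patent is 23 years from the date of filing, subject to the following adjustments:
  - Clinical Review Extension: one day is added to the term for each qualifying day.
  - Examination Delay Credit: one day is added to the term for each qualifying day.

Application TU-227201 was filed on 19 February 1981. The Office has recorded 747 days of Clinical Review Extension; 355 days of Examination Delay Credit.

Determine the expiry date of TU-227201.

Base term: filing date + 23 years → 19 February 2004.
Clinical Review Extension: +747 days → 7 March 2006.
Examination Delay Credit: +355 days → 25 February 2007.

2007-02-25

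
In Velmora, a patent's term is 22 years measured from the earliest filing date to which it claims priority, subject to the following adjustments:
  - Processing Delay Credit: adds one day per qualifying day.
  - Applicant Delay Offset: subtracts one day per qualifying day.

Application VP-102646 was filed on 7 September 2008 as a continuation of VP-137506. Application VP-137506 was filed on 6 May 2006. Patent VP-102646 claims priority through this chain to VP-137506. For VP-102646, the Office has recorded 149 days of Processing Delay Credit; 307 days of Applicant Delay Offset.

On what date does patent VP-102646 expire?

November 30, 2027

Earliest priority filing: 6 May 2006.
Base term: 6 May 2006 + 22 years → 6 May 2028.
Processing Delay Credit: +149 days → 2 October 2028.
Applicant Delay Offset: −307 days → 30 November 2027.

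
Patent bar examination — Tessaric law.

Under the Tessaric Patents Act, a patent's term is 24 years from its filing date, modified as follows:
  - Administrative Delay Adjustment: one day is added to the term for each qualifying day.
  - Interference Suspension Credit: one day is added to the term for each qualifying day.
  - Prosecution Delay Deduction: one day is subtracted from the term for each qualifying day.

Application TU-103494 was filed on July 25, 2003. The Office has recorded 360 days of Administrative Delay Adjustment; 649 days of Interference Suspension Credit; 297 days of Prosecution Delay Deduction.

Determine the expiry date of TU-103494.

Base term: filing date + 24 years → 25 July 2027.
Administrative Delay Adjustment: +360 days → 19 July 2028.
Interference Suspension Credit: +649 days → 29 April 2030.
Prosecution Delay Deduction: −297 days → 6 July 2029.

2029-07-06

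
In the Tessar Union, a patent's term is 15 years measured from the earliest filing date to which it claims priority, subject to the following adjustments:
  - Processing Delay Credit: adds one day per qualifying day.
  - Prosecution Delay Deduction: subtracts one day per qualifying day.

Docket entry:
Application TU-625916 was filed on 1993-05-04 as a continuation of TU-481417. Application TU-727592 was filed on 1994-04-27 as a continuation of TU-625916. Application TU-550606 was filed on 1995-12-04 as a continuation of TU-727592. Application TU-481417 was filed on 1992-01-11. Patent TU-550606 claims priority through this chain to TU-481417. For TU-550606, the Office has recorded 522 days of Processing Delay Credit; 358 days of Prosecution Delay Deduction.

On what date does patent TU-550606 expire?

June 24, 2007

Earliest priority filing: 11 January 1992.
Base term: 11 January 1992 + 15 years → 11 January 2007.
Processing Delay Credit: +522 days → 16 June 2008.
Prosecution Delay Deduction: −358 days → 24 June 2007.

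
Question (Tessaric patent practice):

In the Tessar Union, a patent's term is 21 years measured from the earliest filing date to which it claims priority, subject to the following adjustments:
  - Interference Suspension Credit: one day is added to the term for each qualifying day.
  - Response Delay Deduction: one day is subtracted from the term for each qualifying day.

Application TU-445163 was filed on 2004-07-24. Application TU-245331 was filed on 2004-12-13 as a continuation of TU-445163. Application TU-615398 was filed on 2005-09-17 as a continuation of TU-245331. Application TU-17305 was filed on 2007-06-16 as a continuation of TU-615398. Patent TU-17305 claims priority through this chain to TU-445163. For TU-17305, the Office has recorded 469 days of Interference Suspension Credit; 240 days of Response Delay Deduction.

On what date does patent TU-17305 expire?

Earliest priority filing: 24 July 2004.
Base term: 24 July 2004 + 21 years → 24 July 2025.
Interference Suspension Credit: +469 days → 5 November 2026.
Response Delay Deduction: −240 days → 10 March 2026.

March 10, 2026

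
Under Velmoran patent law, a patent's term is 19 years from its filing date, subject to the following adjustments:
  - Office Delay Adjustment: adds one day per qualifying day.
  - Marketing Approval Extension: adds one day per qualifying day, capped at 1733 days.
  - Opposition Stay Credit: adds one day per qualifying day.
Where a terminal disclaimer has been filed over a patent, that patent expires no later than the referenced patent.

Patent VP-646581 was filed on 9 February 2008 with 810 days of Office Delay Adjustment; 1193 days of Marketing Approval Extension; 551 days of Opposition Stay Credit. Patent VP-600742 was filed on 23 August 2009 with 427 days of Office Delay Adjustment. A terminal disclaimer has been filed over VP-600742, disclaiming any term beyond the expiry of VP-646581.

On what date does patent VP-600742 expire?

Natural term of VP-600742:
  Base: filing + 19 years → 23 August 2028.
  Office Delay Adjustment: +427 days → 24 October 2029.
Expiry of referenced patent VP-646581:
  Base: filing + 19 years → 9 February 2027.
  Office Delay Adjustment: +810 days → 29 April 2029.
  Marketing Approval Extension: 1193 days (within the 1733-day cap) → +1193 days → 4 August 2032.
  Opposition Stay Credit: +551 days → 6 February 2034.
Terminal disclaimer: VP-600742 expires on the earlier of 24 October 2029 and 6 February 2034.

2029-10-24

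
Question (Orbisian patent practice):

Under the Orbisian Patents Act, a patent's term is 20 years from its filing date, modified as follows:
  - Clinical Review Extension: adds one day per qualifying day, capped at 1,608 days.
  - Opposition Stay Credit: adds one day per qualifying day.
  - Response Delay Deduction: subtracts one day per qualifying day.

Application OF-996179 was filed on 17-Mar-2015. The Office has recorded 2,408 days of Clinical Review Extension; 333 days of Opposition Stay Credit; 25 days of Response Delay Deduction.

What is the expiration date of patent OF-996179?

2040-06-14

Base term: filing date + 20 years → 17 March 2035.
Clinical Review Extension: 2408 days claimed exceeds the 1608-day cap, so +1608 days → 11 August 2039.
Opposition Stay Credit: +333 days → 9 July 2040.
Response Delay Deduction: −25 days → 14 June 2040.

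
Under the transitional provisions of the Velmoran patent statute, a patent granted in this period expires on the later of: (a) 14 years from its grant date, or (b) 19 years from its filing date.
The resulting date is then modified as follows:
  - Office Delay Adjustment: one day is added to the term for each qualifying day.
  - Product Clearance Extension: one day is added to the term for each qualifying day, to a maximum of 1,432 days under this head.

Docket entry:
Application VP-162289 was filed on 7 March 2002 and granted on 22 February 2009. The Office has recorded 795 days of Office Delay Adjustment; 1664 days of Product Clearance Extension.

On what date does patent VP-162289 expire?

(a) grant + 14 years → 22 February 2023.
(b) filing + 19 years → 7 March 2021.
Later of the two: 22 February 2023.
Office Delay Adjustment: +795 days → 27 April 2025.
Product Clearance Extension: 1664 days claimed exceeds the 1432-day cap, so +1432 days → 29 March 2029.

2029-03-29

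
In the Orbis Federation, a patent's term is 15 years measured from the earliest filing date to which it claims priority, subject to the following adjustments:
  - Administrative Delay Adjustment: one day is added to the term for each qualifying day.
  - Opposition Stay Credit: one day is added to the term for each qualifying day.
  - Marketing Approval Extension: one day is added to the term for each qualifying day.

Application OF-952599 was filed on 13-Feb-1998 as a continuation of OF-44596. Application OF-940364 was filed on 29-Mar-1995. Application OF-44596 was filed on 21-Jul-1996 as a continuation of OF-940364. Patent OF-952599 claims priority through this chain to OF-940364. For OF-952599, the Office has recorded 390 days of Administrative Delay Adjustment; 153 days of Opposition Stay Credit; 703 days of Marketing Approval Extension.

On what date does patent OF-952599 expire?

2013-08-26

Earliest priority filing: 29 March 1995.
Base term: 29 March 1995 + 15 years → 29 March 2010.
Administrative Delay Adjustment: +390 days → 23 April 2011.
Opposition Stay Credit: +153 days → 23 September 2011.
Marketing Approval Extension: +703 days → 26 August 2013.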